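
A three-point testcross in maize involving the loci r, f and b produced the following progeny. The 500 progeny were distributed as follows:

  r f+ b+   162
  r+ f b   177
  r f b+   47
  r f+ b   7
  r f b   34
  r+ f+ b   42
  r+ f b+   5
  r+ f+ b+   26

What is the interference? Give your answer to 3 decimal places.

The two most frequent reciprocal classes, r+ f b and r f+ b+, are the parental types, so the F1 was r+ f b / r f+ b+.
The two rarest classes, r+ f b+ and r f+ b, are the double crossovers. Comparing them with the parentals, only the b allele has switched, so b is the middle locus and the order is r – b – f.
r–b: (60 + 12)/500 = 0.1440; b–f: (89 + 12)/500 = 0.2020.
Expected DCO frequency = 0.1440 × 0.2020 ≈ 0.02909; observed = 12/500 ≈ 0.02400.
Coefficient of coincidence = 0.02400/0.02909 ≈ 0.825; interference = 1 − 0.825 = 0.175.

0.175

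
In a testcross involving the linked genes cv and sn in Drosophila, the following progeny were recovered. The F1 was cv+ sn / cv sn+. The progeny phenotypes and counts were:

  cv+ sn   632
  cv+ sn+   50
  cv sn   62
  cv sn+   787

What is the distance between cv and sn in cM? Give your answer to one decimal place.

7.3 cM

The recombinant classes are cv+ sn+ and cv sn: 50 + 62 = 112.
Recombination frequency = 112/1531 = 0.0732 ≈ 7.3%, i.e. 7.3 cM.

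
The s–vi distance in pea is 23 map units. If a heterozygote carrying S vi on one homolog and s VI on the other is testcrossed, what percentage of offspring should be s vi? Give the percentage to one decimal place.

A map distance of 23 map units corresponds to a recombination frequency of 0.230.
The F1 is S vi / s VI, so s vi is a recombinant gamete class with expected frequency r/2 = 0.230/2 = 0.1150.
That is 0.1150 = 11.5% of the progeny.

11.5%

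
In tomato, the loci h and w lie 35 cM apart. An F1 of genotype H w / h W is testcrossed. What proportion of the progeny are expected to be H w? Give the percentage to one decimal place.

32.5%

A map distance of 35 cM corresponds to a recombination frequency of 0.350.
The F1 is H w / h W, so H w is a parental gamete class with expected frequency (1 − r)/2 = 0.650/2 = 0.3250.
That is 0.3250 = 32.5% of the progeny.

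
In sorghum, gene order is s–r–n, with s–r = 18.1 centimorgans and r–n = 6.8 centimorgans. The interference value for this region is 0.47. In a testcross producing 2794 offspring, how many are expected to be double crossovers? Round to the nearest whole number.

Map distances give recombination frequencies of 0.181 and 0.068 for the two intervals.
With interference 0.47 (so coincidence = 0.53), expected double-crossover frequency = 0.181 × 0.068 × 0.53 = 0.00652.
Expected number = 0.00652 × 2794 = 18.23 ≈ 18.

18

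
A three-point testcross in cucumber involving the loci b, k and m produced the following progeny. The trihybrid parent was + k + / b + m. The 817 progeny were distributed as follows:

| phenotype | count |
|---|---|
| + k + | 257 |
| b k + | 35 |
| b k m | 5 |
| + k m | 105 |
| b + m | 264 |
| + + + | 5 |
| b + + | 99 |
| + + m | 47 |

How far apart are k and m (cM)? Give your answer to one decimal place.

The two rarest classes, + + + and b k m, are the double crossovers. Comparing them with the parentals, only the k allele has switched, so k is the middle locus and the order is m – k – b.
Crossovers in the m–k interval produce the single-crossover classes + k m and b + + (105 + 99 = 204) plus the double crossovers (10).
RF(m–k) = (204 + 10) / 817 = 214/817 = 0.2619 → 26.2 cM.

26.2 cM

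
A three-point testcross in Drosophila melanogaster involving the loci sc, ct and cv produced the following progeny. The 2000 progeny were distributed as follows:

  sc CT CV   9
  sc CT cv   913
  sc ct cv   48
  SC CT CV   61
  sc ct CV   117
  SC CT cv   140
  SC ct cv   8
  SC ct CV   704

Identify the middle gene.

The two most frequent reciprocal classes, SC ct CV and sc CT cv, are the parental types, so the F1 was SC ct CV / sc CT cv.
The two rarest classes, SC ct cv and sc CT CV, are the double crossovers. Comparing them with the parentals, only the cv allele has switched, so cv is the middle locus and the order is sc – cv – ct.

cv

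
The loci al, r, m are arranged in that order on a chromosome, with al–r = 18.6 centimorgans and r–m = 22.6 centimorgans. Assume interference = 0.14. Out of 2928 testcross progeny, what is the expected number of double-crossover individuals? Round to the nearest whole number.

106

Map distances give recombination frequencies of 0.186 and 0.226 for the two intervals.
With interference 0.14 (so coincidence = 0.86), expected double-crossover frequency = 0.186 × 0.226 × 0.86 = 0.03615.
Expected number = 0.03615 × 2928 = 105.85 ≈ 106.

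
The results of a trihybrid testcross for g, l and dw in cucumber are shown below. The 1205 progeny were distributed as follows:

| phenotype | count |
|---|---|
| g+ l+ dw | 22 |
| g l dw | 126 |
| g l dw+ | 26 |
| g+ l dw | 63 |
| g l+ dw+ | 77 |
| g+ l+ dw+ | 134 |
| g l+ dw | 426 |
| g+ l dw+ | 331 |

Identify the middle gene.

g

The two most frequent reciprocal classes, g l+ dw and g+ l dw+, are the parental types, so the F1 was g l+ dw / g+ l dw+.
The two rarest classes, g+ l+ dw and g l dw+, are the double crossovers. Comparing them with the parentals, only the g allele has switched, so g is the middle locus and the order is l – g – dw.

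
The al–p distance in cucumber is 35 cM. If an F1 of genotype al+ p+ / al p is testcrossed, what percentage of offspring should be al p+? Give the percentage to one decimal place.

17.5%

A map distance of 35 cM corresponds to a recombination frequency of 0.350.
The F1 is al+ p+ / al p, so al p+ is a recombinant gamete class with expected frequency r/2 = 0.350/2 = 0.1750.
That is 0.1750 = 17.5% of the progeny.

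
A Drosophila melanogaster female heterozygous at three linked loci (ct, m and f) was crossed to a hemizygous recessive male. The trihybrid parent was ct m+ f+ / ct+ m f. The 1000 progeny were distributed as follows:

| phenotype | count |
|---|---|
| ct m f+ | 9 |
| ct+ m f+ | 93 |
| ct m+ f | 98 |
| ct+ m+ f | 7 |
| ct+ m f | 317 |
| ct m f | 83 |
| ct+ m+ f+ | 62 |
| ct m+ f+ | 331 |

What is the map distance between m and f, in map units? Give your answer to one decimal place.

The two rarest classes, ct m f+ and ct+ m+ f, are the double crossovers. Comparing them with the parentals, only the m allele has switched, so m is the middle locus and the order is f – m – ct.
Crossovers in the f–m interval produce the single-crossover classes ct m+ f and ct+ m f+ (98 + 93 = 191) plus the double crossovers (16).
RF(f–m) = (191 + 16) / 1000 = 207/1000 = 0.2070 → 20.7 map units.

20.7 map units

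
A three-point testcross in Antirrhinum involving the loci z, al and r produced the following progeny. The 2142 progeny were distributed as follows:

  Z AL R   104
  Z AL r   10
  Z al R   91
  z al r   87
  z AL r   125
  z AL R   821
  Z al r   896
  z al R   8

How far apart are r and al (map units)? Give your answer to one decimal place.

The two most frequent reciprocal classes, z AL R and Z al r, are the parental types, so the F1 was z AL R / Z al r.
The two rarest classes, z al R and Z AL r, are the double crossovers. Comparing them with the parentals, only the al allele has switched, so al is the middle locus and the order is z – al – r.
Crossovers in the al–r interval produce the single-crossover classes z AL r and Z al R (125 + 91 = 216) plus the double crossovers (18).
RF(al–r) = (216 + 18) / 2142 = 234/2142 = 0.1092 → 10.9 map units.

10.9 map units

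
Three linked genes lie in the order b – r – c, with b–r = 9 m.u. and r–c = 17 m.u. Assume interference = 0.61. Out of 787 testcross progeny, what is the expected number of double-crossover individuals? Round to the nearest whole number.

Map distances give recombination frequencies of 0.090 and 0.170 for the two intervals.
With interference 0.61 (so coincidence = 0.39), expected double-crossover frequency = 0.090 × 0.170 × 0.39 = 0.00597.
Expected number = 0.00597 × 787 = 4.70 ≈ 5.

5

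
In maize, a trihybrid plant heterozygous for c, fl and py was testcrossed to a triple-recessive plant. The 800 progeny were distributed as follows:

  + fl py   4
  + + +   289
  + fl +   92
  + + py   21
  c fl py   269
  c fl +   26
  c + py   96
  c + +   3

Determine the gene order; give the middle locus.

c

The two most frequent reciprocal classes, + + + and c fl py, are the parental types, so the F1 was + + + / c fl py.
The two rarest classes, c + + and + fl py, are the double crossovers. Comparing them with the parentals, only the c allele has switched, so c is the middle locus and the order is py – c – fl.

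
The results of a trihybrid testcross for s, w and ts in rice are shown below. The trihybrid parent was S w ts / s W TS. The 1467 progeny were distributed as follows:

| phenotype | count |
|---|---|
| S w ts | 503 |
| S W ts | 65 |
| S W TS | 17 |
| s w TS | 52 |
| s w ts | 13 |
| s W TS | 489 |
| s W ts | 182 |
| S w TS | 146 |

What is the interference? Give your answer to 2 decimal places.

0.16

The two rarest classes, s w ts and S W TS, are the double crossovers. Comparing them with the parentals, only the s allele has switched, so s is the middle locus and the order is ts – s – w.
ts–s: (328 + 30)/1467 = 0.2440; s–w: (117 + 30)/1467 = 0.1002.
Expected DCO frequency = 0.2440 × 0.1002 ≈ 0.02445; observed = 30/1467 ≈ 0.02045.
Coefficient of coincidence = 0.02045/0.02445 ≈ 0.84; interference = 1 − 0.84 = 0.16.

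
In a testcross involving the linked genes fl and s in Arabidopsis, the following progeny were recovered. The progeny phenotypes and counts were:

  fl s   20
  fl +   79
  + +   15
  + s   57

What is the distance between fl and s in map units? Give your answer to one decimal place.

The two most frequent classes, + s (57) and fl + (79), are the parental types, so the F1 was + s / fl +.
The recombinant classes are + + and fl s: 15 + 20 = 35.
Recombination frequency = 35/171 = 0.2047 ≈ 20.5%, i.e. 20.5 map units.

20.5 map units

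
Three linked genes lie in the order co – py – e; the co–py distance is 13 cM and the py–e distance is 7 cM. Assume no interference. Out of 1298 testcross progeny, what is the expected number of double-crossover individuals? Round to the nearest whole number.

Map distances give recombination frequencies of 0.130 and 0.070 for the two intervals.
With no interference, expected double-crossover frequency = 0.130 × 0.070 = 0.00910.
Expected number = 0.00910 × 1298 = 11.81 ≈ 12.

12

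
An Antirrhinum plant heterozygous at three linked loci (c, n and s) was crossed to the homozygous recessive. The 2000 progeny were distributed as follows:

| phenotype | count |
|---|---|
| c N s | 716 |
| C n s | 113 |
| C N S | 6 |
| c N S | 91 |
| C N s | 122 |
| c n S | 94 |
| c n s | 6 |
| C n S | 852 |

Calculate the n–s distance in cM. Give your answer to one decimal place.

10.8 cM

The two most frequent reciprocal classes, c N s and C n S, are the parental types, so the F1 was c N s / C n S.
The two rarest classes, c n s and C N S, are the double crossovers. Comparing them with the parentals, only the n allele has switched, so n is the middle locus and the order is c – n – s.
Crossovers in the n–s interval produce the single-crossover classes c N S and C n s (91 + 113 = 204) plus the double crossovers (12).
RF(n–s) = (204 + 12) / 2000 = 216/2000 = 0.1080 → 10.8 cM.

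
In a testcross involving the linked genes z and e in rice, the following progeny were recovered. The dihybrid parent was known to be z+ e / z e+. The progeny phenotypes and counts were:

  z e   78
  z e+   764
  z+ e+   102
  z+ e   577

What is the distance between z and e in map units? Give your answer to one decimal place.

11.8 map units

The recombinant classes are z+ e+ and z e: 102 + 78 = 180.
Recombination frequency = 180/1521 = 0.1183 ≈ 11.8%, i.e. 11.8 map units.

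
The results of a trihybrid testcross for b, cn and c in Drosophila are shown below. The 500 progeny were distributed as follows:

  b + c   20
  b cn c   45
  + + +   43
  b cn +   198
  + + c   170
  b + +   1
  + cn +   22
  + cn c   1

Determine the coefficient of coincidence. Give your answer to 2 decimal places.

0.25

The two most frequent reciprocal classes, b cn + and + + c, are the parental types, so the F1 was b cn + / + + c.
The two rarest classes, b + + and + cn c, are the double crossovers. Comparing them with the parentals, only the cn allele has switched, so cn is the middle locus and the order is c – cn – b.
c–cn: (88 + 2)/500 = 0.1800; cn–b: (42 + 2)/500 = 0.0880.
Expected DCO frequency = 0.1800 × 0.0880 ≈ 0.01584; observed = 2/500 ≈ 0.00400.
Coefficient of coincidence = 0.00400/0.01584 ≈ 0.25.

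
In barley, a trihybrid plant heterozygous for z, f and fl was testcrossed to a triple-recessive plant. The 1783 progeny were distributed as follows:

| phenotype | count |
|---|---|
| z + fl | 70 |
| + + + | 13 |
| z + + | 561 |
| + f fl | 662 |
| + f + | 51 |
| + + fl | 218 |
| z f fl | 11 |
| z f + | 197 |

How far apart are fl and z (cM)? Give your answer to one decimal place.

The two most frequent reciprocal classes, z + + and + f fl, are the parental types, so the F1 was z + + / + f fl.
The two rarest classes, + + + and z f fl, are the double crossovers. Comparing them with the parentals, only the z allele has switched, so z is the middle locus and the order is f – z – fl.
Crossovers in the z–fl interval produce the single-crossover classes z + fl and + f + (70 + 51 = 121) plus the double crossovers (24).
RF(z–fl) = (121 + 24) / 1783 = 145/1783 = 0.0813 → 8.1 cM.

8.1 cM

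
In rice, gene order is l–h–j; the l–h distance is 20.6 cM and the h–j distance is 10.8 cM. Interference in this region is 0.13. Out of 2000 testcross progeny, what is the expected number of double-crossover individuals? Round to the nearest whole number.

39

Map distances give recombination frequencies of 0.206 and 0.108 for the two intervals.
With interference 0.13 (so coincidence = 0.87), expected double-crossover frequency = 0.206 × 0.108 × 0.87 = 0.01936.
Expected number = 0.01936 × 2000 = 38.71 ≈ 39.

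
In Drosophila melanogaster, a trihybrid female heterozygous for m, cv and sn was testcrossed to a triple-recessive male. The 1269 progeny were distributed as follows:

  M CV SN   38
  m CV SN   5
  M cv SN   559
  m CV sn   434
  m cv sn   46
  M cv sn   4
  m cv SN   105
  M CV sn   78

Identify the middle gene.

sn

The two most frequent reciprocal classes, M cv SN and m CV sn, are the parental types, so the F1 was M cv SN / m CV sn.
The two rarest classes, M cv sn and m CV SN, are the double crossovers. Comparing them with the parentals, only the sn allele has switched, so sn is the middle locus and the order is cv – sn – m.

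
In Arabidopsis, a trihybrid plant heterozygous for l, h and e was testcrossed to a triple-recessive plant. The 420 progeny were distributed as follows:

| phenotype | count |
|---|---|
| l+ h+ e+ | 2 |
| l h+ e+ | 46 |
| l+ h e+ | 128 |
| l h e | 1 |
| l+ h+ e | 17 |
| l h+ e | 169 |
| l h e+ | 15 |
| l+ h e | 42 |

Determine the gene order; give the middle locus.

The two most frequent reciprocal classes, l+ h e+ and l h+ e, are the parental types, so the F1 was l+ h e+ / l h+ e.
The two rarest classes, l+ h+ e+ and l h e, are the double crossovers. Comparing them with the parentals, only the h allele has switched, so h is the middle locus and the order is e – h – l.

h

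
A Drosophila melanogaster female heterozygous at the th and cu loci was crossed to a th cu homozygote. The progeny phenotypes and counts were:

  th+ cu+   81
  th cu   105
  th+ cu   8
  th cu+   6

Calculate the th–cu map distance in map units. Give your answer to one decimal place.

7.0 map units

The two most frequent classes, th+ cu+ (81) and th cu (105), are the parental types, so the F1 was th+ cu+ / th cu.
The recombinant classes are th+ cu and th cu+: 8 + 6 = 14.
Recombination frequency = 14/200 = 0.0700 ≈ 7.0%, i.e. 7.0 map units.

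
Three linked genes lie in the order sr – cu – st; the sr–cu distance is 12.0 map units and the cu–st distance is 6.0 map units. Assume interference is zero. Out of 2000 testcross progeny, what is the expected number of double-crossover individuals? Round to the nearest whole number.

14

Map distances give recombination frequencies of 0.120 and 0.060 for the two intervals.
With no interference, expected double-crossover frequency = 0.120 × 0.060 = 0.00720.
Expected number = 0.00720 × 2000 = 14.40 ≈ 14.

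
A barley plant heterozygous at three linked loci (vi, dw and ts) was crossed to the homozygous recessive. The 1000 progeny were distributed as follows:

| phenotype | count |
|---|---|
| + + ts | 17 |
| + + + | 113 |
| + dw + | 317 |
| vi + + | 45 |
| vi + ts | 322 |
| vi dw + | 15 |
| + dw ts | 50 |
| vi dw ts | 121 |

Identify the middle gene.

The two most frequent reciprocal classes, vi + ts and + dw +, are the parental types, so the F1 was vi + ts / + dw +.
The two rarest classes, + + ts and vi dw +, are the double crossovers. Comparing them with the parentals, only the vi allele has switched, so vi is the middle locus and the order is dw – vi – ts.

vi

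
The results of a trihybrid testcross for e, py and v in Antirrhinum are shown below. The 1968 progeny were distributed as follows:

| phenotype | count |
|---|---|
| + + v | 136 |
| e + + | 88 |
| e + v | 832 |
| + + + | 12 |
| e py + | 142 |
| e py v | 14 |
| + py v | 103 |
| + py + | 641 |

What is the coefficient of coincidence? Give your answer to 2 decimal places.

The two most frequent reciprocal classes, + py + and e + v, are the parental types, so the F1 was + py + / e + v.
The two rarest classes, + + + and e py v, are the double crossovers. Comparing them with the parentals, only the py allele has switched, so py is the middle locus and the order is e – py – v.
e–py: (278 + 26)/1968 = 0.1545; py–v: (191 + 26)/1968 = 0.1103.
Expected DCO frequency = 0.1545 × 0.1103 ≈ 0.01704; observed = 26/1968 ≈ 0.01321.
Coefficient of coincidence = 0.01321/0.01704 ≈ 0.78.

0.78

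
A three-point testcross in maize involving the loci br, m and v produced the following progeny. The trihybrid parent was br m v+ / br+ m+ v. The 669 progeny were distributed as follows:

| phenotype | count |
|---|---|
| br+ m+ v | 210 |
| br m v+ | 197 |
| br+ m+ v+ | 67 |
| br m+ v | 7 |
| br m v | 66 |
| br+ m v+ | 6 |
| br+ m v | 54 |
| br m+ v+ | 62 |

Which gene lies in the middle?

The two rarest classes, br+ m v+ and br m+ v, are the double crossovers. Comparing them with the parentals, only the br allele has switched, so br is the middle locus and the order is v – br – m.

br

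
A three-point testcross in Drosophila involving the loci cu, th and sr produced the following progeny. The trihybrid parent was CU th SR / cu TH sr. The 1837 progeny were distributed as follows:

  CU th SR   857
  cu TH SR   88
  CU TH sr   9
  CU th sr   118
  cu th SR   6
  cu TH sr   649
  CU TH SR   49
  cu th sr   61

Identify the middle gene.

cu

The two rarest classes, cu th SR and CU TH sr, are the double crossovers. Comparing them with the parentals, only the cu allele has switched, so cu is the middle locus and the order is th – cu – sr.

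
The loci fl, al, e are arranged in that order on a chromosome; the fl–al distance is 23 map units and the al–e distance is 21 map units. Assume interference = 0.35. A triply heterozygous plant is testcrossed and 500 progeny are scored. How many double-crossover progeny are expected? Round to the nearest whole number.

16

Map distances give recombination frequencies of 0.230 and 0.210 for the two intervals.
With interference 0.35 (so coincidence = 0.65), expected double-crossover frequency = 0.230 × 0.210 × 0.65 = 0.03140.
Expected number = 0.03140 × 500 = 15.70 ≈ 16.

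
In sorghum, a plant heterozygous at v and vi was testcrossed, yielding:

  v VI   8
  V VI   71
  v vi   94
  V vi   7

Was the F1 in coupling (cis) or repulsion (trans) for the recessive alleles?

The two most frequent classes are V VI (71) and v vi (94); these are the parental (non-recombinant) types.
So the F1 carried V VI on one chromosome and v vi on the other — the recessive alleles are on the same chromosome (cis / coupling).

cis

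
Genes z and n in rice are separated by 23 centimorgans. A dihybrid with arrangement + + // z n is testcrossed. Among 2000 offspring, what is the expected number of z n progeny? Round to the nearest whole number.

A map distance of 23 centimorgans corresponds to a recombination frequency of 0.230.
The F1 is + + / z n, so z n is a parental gamete class with expected frequency (1 − r)/2 = 0.770/2 = 0.3850.
Expected number = 0.3850 × 2000 = 770.00 ≈ 770.

770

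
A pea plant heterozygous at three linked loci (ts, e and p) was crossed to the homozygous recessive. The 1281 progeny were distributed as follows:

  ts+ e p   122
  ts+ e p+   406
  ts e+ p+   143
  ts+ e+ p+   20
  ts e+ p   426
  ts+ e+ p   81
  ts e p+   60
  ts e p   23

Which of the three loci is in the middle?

The two most frequent reciprocal classes, ts+ e p+ and ts e+ p, are the parental types, so the F1 was ts+ e p+ / ts e+ p.
The two rarest classes, ts+ e+ p+ and ts e p, are the double crossovers. Comparing them with the parentals, only the e allele has switched, so e is the middle locus and the order is ts – e – p.

e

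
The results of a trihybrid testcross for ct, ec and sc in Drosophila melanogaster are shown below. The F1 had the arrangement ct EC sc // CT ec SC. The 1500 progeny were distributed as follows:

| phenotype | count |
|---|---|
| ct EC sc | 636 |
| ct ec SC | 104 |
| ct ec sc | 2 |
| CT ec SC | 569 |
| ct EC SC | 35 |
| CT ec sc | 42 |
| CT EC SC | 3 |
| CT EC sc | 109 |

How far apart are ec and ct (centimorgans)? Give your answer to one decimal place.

The two rarest classes, ct ec sc and CT EC SC, are the double crossovers. Comparing them with the parentals, only the ec allele has switched, so ec is the middle locus and the order is sc – ec – ct.
Crossovers in the ec–ct interval produce the single-crossover classes CT EC sc and ct ec SC (109 + 104 = 213) plus the double crossovers (5).
RF(ec–ct) = (213 + 5) / 1500 = 218/1500 = 0.1453 → 14.5 centimorgans.

14.5 centimorgans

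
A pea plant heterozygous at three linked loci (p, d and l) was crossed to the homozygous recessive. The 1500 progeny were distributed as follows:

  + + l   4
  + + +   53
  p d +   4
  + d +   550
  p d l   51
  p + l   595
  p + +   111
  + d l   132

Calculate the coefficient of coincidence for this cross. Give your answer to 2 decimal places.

0.43

The two most frequent reciprocal classes, p + l and + d +, are the parental types, so the F1 was p + l / + d +.
The two rarest classes, + + l and p d +, are the double crossovers. Comparing them with the parentals, only the p allele has switched, so p is the middle locus and the order is d – p – l.
d–p: (104 + 8)/1500 = 0.0747; p–l: (243 + 8)/1500 = 0.1673.
Expected DCO frequency = 0.0747 × 0.1673 ≈ 0.01250; observed = 8/1500 ≈ 0.00533.
Coefficient of coincidence = 0.00533/0.01250 ≈ 0.43.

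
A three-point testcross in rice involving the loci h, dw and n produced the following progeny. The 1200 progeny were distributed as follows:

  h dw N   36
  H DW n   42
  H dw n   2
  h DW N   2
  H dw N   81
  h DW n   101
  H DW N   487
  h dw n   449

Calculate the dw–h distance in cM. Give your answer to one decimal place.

15.5 cM

The two most frequent reciprocal classes, h dw n and H DW N, are the parental types, so the F1 was h dw n / H DW N.
The two rarest classes, H dw n and h DW N, are the double crossovers. Comparing them with the parentals, only the h allele has switched, so h is the middle locus and the order is n – h – dw.
Crossovers in the h–dw interval produce the single-crossover classes h DW n and H dw N (101 + 81 = 182) plus the double crossovers (4).
RF(h–dw) = (182 + 4) / 1200 = 186/1200 = 0.1550 → 15.5 cM.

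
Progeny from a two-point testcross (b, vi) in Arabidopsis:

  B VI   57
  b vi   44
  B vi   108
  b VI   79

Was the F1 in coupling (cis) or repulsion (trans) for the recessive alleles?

The two most frequent classes are B vi (108) and b VI (79); these are the parental (non-recombinant) types.
So the F1 carried B vi on one chromosome and b VI on the other — the recessive alleles are on opposite chromosomes (trans / repulsion).

trans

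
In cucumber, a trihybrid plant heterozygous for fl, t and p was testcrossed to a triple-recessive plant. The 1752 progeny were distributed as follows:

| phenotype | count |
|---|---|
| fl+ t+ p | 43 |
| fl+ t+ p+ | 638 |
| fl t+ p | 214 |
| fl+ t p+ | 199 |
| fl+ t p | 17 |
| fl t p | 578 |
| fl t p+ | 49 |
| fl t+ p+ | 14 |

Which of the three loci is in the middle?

fl

The two most frequent reciprocal classes, fl+ t+ p+ and fl t p, are the parental types, so the F1 was fl+ t+ p+ / fl t p.
The two rarest classes, fl t+ p+ and fl+ t p, are the double crossovers. Comparing them with the parentals, only the fl allele has switched, so fl is the middle locus and the order is t – fl – p.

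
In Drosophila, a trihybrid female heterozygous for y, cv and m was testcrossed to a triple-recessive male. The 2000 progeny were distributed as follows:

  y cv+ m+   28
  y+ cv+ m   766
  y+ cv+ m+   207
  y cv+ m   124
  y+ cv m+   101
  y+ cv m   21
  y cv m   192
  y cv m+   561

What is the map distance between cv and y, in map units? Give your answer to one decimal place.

13.7 map units

The two most frequent reciprocal classes, y+ cv+ m and y cv m+, are the parental types, so the F1 was y+ cv+ m / y cv m+.
The two rarest classes, y+ cv m and y cv+ m+, are the double crossovers. Comparing them with the parentals, only the cv allele has switched, so cv is the middle locus and the order is m – cv – y.
Crossovers in the cv–y interval produce the single-crossover classes y cv+ m and y+ cv m+ (124 + 101 = 225) plus the double crossovers (49).
RF(cv–y) = (225 + 49) / 2000 = 274/2000 = 0.1370 → 13.7 map units.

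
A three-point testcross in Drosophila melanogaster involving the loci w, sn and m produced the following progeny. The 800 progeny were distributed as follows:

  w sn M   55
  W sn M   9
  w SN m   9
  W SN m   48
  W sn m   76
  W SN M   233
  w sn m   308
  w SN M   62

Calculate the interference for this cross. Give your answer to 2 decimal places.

0.24

The two most frequent reciprocal classes, w sn m and W SN M, are the parental types, so the F1 was w sn m / W SN M.
The two rarest classes, w SN m and W sn M, are the double crossovers. Comparing them with the parentals, only the sn allele has switched, so sn is the middle locus and the order is w – sn – m.
w–sn: (138 + 18)/800 = 0.1950; sn–m: (103 + 18)/800 = 0.1512.
Expected DCO frequency = 0.1950 × 0.1512 ≈ 0.02948; observed = 18/800 ≈ 0.02250.
Coefficient of coincidence = 0.02250/0.02948 ≈ 0.76; interference = 1 − 0.76 = 0.24.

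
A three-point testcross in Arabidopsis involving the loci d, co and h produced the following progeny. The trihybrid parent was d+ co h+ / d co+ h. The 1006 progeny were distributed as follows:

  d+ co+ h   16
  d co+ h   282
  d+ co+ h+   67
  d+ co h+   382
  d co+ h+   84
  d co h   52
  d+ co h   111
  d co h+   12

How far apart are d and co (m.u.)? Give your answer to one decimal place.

The two rarest classes, d co h+ and d+ co+ h, are the double crossovers. Comparing them with the parentals, only the d allele has switched, so d is the middle locus and the order is h – d – co.
Crossovers in the d–co interval produce the single-crossover classes d+ co+ h+ and d co h (67 + 52 = 119) plus the double crossovers (28).
RF(d–co) = (119 + 28) / 1006 = 147/1006 = 0.1461 → 14.6 m.u.

14.6 m.u.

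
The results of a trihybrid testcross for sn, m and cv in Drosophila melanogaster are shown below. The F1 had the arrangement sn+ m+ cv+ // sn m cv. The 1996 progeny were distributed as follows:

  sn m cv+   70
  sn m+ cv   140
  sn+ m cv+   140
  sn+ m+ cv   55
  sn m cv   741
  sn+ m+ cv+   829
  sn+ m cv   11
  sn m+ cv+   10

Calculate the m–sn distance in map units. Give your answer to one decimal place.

The two rarest classes, sn m+ cv+ and sn+ m cv, are the double crossovers. Comparing them with the parentals, only the sn allele has switched, so sn is the middle locus and the order is m – sn – cv.
Crossovers in the m–sn interval produce the single-crossover classes sn+ m cv+ and sn m+ cv (140 + 140 = 280) plus the double crossovers (21).
RF(m–sn) = (280 + 21) / 1996 = 301/1996 = 0.1508 → 15.1 map units.

15.1 map units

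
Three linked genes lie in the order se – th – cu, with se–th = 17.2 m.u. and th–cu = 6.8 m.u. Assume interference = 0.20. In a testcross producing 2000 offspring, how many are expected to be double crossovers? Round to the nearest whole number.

Map distances give recombination frequencies of 0.172 and 0.068 for the two intervals.
With interference 0.20 (so coincidence = 0.80), expected double-crossover frequency = 0.172 × 0.068 × 0.80 = 0.00936.
Expected number = 0.00936 × 2000 = 18.71 ≈ 19.

19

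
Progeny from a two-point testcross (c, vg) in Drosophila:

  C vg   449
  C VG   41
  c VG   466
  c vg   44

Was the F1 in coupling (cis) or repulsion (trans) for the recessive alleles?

The two most frequent classes are C vg (449) and c VG (466); these are the parental (non-recombinant) types.
So the F1 carried C vg on one chromosome and c VG on the other — the recessive alleles are on opposite chromosomes (trans / repulsion).

trans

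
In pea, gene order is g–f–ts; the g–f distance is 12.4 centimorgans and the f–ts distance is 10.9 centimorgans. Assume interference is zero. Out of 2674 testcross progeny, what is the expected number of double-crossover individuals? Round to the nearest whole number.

Map distances give recombination frequencies of 0.124 and 0.109 for the two intervals.
With no interference, expected double-crossover frequency = 0.124 × 0.109 = 0.01352.
Expected number = 0.01352 × 2674 = 36.14 ≈ 36.

36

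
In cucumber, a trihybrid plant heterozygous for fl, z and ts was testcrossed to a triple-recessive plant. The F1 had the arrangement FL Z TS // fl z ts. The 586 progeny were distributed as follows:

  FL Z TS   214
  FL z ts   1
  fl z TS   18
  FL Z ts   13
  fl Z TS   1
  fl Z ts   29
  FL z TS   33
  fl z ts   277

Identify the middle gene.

fl

The two rarest classes, fl Z TS and FL z ts, are the double crossovers. Comparing them with the parentals, only the fl allele has switched, so fl is the middle locus and the order is z – fl – ts.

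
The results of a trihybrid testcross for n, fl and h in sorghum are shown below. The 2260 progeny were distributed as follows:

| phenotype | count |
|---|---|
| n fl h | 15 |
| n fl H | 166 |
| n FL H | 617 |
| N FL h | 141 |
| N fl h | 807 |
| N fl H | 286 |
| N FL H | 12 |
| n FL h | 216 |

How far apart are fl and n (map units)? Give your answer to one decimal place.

14.8 map units

The two most frequent reciprocal classes, n FL H and N fl h, are the parental types, so the F1 was n FL H / N fl h.
The two rarest classes, N FL H and n fl h, are the double crossovers. Comparing them with the parentals, only the n allele has switched, so n is the middle locus and the order is h – n – fl.
Crossovers in the n–fl interval produce the single-crossover classes n fl H and N FL h (166 + 141 = 307) plus the double crossovers (27).
RF(n–fl) = (307 + 27) / 2260 = 334/2260 = 0.1478 → 14.8 map units.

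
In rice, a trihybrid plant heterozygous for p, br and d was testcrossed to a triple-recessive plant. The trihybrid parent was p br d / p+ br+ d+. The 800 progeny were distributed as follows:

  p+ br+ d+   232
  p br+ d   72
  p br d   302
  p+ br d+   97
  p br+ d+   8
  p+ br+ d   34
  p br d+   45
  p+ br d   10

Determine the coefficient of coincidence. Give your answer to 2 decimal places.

The two rarest classes, p+ br d and p br+ d+, are the double crossovers. Comparing them with the parentals, only the p allele has switched, so p is the middle locus and the order is br – p – d.
br–p: (169 + 18)/800 = 0.2338; p–d: (79 + 18)/800 = 0.1212.
Expected DCO frequency = 0.2338 × 0.1212 ≈ 0.02834; observed = 18/800 ≈ 0.02250.
Coefficient of coincidence = 0.02250/0.02834 ≈ 0.79.

0.79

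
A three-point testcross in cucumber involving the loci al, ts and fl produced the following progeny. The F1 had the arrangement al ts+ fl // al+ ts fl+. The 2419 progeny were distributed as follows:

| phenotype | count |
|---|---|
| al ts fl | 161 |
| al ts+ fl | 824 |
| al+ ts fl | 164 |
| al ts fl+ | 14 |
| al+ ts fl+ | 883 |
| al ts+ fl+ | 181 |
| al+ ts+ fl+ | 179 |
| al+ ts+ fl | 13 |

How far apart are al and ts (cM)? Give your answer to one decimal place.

The two rarest classes, al+ ts+ fl and al ts fl+, are the double crossovers. Comparing them with the parentals, only the al allele has switched, so al is the middle locus and the order is fl – al – ts.
Crossovers in the al–ts interval produce the single-crossover classes al ts fl and al+ ts+ fl+ (161 + 179 = 340) plus the double crossovers (27).
RF(al–ts) = (340 + 27) / 2419 = 367/2419 = 0.1517 → 15.2 cM.

15.2 cM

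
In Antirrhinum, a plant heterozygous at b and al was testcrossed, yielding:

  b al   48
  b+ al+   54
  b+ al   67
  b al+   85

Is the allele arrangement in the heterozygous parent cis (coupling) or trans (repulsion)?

trans

The two most frequent classes are b+ al (67) and b al+ (85); these are the parental (non-recombinant) types.
So the F1 carried b+ al on one chromosome and b al+ on the other — the recessive alleles are on opposite chromosomes (trans / repulsion).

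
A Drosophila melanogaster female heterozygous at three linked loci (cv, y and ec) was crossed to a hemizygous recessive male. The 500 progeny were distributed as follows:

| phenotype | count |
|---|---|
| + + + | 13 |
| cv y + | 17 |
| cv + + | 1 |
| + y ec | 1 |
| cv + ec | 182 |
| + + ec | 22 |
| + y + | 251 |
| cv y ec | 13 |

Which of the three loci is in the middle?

The two most frequent reciprocal classes, + y + and cv + ec, are the parental types, so the F1 was + y + / cv + ec.
The two rarest classes, + y ec and cv + +, are the double crossovers. Comparing them with the parentals, only the ec allele has switched, so ec is the middle locus and the order is y – ec – cv.

ec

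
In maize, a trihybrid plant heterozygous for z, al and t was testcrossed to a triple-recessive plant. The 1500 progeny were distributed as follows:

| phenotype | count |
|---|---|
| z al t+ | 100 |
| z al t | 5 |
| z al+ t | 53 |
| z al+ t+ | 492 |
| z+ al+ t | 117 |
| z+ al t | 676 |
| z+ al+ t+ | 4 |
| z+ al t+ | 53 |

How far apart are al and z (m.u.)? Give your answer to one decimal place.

The two most frequent reciprocal classes, z+ al t and z al+ t+, are the parental types, so the F1 was z+ al t / z al+ t+.
The two rarest classes, z al t and z+ al+ t+, are the double crossovers. Comparing them with the parentals, only the z allele has switched, so z is the middle locus and the order is al – z – t.
Crossovers in the al–z interval produce the single-crossover classes z+ al+ t and z al t+ (117 + 100 = 217) plus the double crossovers (9).
RF(al–z) = (217 + 9) / 1500 = 226/1500 = 0.1507 → 15.1 m.u.

15.1 m.u.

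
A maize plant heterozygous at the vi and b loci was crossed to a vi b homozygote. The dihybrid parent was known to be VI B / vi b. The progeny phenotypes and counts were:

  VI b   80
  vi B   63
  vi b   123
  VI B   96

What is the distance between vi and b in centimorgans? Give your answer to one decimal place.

The recombinant classes are VI b and vi B: 80 + 63 = 143.
Recombination frequency = 143/362 = 0.3950 ≈ 39.5%, i.e. 39.5 centimorgans.

39.5 centimorgans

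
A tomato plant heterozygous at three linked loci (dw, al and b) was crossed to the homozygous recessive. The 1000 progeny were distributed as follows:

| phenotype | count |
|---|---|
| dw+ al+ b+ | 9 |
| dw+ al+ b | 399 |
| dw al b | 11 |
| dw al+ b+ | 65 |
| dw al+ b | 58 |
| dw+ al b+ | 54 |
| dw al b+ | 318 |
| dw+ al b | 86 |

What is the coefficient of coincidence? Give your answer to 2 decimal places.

The two most frequent reciprocal classes, dw+ al+ b and dw al b+, are the parental types, so the F1 was dw+ al+ b / dw al b+.
The two rarest classes, dw+ al+ b+ and dw al b, are the double crossovers. Comparing them with the parentals, only the b allele has switched, so b is the middle locus and the order is al – b – dw.
al–b: (151 + 20)/1000 = 0.1710; b–dw: (112 + 20)/1000 = 0.1320.
Expected DCO frequency = 0.1710 × 0.1320 ≈ 0.02257; observed = 20/1000 ≈ 0.02000.
Coefficient of coincidence = 0.02000/0.02257 ≈ 0.89.

0.89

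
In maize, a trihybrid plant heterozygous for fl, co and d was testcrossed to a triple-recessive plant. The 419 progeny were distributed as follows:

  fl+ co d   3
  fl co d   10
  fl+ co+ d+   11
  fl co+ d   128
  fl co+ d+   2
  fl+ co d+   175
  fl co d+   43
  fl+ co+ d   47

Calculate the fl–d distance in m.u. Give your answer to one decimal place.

22.7 m.u.

The two most frequent reciprocal classes, fl co+ d and fl+ co d+, are the parental types, so the F1 was fl co+ d / fl+ co d+.
The two rarest classes, fl co+ d+ and fl+ co d, are the double crossovers. Comparing them with the parentals, only the d allele has switched, so d is the middle locus and the order is fl – d – co.
Crossovers in the fl–d interval produce the single-crossover classes fl+ co+ d and fl co d+ (47 + 43 = 90) plus the double crossovers (5).
RF(fl–d) = (90 + 5) / 419 = 95/419 = 0.2267 → 22.7 m.u.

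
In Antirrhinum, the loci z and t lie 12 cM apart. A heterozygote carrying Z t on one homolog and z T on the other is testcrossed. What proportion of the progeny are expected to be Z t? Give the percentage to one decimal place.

44.0%

A map distance of 12 cM corresponds to a recombination frequency of 0.120.
The F1 is Z t / z T, so Z t is a parental gamete class with expected frequency (1 − r)/2 = 0.880/2 = 0.4400.
That is 0.4400 = 44.0% of the progeny.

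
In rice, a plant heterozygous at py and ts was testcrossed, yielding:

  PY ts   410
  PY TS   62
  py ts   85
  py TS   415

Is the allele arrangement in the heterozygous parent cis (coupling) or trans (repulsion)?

trans

The two most frequent classes are PY ts (410) and py TS (415); these are the parental (non-recombinant) types.
So the F1 carried PY ts on one chromosome and py TS on the other — the recessive alleles are on opposite chromosomes (trans / repulsion).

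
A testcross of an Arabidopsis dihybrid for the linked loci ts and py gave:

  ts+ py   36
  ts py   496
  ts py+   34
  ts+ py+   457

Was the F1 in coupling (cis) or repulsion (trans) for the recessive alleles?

The two most frequent classes are ts+ py+ (457) and ts py (496); these are the parental (non-recombinant) types.
So the F1 carried ts+ py+ on one chromosome and ts py on the other — the recessive alleles are on the same chromosome (cis / coupling).

cis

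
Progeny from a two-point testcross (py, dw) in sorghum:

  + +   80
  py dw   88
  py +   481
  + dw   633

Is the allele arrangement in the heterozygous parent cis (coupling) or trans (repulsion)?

The two most frequent classes are + dw (633) and py + (481); these are the parental (non-recombinant) types.
So the F1 carried + dw on one chromosome and py + on the other — the recessive alleles are on opposite chromosomes (trans / repulsion).

trans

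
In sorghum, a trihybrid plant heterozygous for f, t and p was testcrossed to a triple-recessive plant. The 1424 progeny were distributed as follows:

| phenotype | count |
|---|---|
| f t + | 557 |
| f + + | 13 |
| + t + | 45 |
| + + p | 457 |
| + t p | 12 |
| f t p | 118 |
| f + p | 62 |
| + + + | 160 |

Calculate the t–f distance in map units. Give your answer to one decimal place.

The two most frequent reciprocal classes, f t + and + + p, are the parental types, so the F1 was f t + / + + p.
The two rarest classes, f + + and + t p, are the double crossovers. Comparing them with the parentals, only the t allele has switched, so t is the middle locus and the order is p – t – f.
Crossovers in the t–f interval produce the single-crossover classes + t + and f + p (45 + 62 = 107) plus the double crossovers (25).
RF(t–f) = (107 + 25) / 1424 = 132/1424 = 0.0927 → 9.3 map units.

9.3 map units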